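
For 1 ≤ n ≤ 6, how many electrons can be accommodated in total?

Total orbitals = 1² + 2² + 3² + 4² + 5² + 6² = 91. Doubling for spin gives 182 electrons.

182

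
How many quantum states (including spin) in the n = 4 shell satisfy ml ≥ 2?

6

The n = 4 shell has l = 0 through 3; check each.
Contributions: l=2 → 1; l=3 → 2.
Orbitals: 1 + 2 = 3. Each orbital carries two spin states, so 3 × 2 = 6 states.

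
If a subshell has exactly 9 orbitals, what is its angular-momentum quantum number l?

l = 4 (g)

2l+1 = 9 gives l = 4.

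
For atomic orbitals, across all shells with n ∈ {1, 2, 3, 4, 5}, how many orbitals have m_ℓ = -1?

Count contributing orbitals for each principal shell:
n=2 → 1; n=3 → 2; n=4 → 3; n=5 → 4.
Total orbitals: 1 + 2 + 3 + 4 = 10.

10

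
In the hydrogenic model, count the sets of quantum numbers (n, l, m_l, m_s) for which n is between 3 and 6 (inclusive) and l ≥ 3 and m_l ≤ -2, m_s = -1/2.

Per-shell orbital counts meeting the constraint:
n=4 → 2; n=5 → 5; n=6 → 9.
Orbitals: 2 + 5 + 9 = 16. With m_s fixed to -1/2 there is one state per orbital, so 16 states.

16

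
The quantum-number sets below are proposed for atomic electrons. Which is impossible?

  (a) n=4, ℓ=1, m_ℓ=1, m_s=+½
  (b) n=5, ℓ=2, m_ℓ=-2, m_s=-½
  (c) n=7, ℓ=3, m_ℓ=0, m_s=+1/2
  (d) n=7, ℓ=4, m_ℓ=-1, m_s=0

(d)

(d) has m_s = 0, but an electron's spin must be ±1/2.
The remaining sets (a), (b), (c) satisfy all four rules.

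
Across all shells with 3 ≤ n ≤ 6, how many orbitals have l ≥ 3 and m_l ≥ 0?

Per-shell orbital counts meeting the constraint:
n=4 → 4; n=5 → 9; n=6 → 15.
Total orbitals: 4 + 9 + 15 = 28.

28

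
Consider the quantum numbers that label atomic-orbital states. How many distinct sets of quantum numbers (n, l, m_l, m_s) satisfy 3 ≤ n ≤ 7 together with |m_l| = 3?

Treat each shell separately and count matching orbitals:
n=4 → 2; n=5 → 4; n=6 → 6; n=7 → 8.
Orbitals: 2 + 4 + 6 + 8 = 20. Including both spin states (m_s = ±1/2) gives 2 × 20 = 40 states.

40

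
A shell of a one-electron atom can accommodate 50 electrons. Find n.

n = 5

2n² = 50 ⇒ n² = 25 ⇒ n = 5.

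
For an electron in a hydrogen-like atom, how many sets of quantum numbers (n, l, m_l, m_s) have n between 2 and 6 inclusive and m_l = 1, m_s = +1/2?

15

For each n in the range, tally the orbitals obeying m_l = 1:
n=2 → 1; n=3 → 2; n=4 → 3; n=5 → 4; n=6 → 5.
Orbitals: 1 + 2 + 3 + 4 + 5 = 15. With m_s fixed to +1/2 there is one state per orbital, so 15 states.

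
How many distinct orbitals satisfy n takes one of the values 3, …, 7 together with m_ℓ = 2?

Treat each shell separately and count matching orbitals:
n=3 → 1; n=4 → 2; n=5 → 3; n=6 → 4; n=7 → 5.
Total orbitals: 1 + 2 + 3 + 4 + 5 = 15.

15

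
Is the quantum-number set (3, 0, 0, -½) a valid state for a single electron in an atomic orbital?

n = 3 is a positive integer. l = 0 satisfies 0 ≤ l ≤ n−1 = 2. ml = 0 lies in the range −l … +l (here 0). ms = -1/2 is one of ±1/2.
All four constraints are satisfied.

Yes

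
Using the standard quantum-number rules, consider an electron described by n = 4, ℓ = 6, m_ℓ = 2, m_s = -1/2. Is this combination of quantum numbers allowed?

The orbital quantum number must satisfy 0 ≤ ℓ ≤ n−1. With n = 4 the allowed ℓ values are 0, 1, 2, 3, so ℓ = 6 is out of range.

Not allowed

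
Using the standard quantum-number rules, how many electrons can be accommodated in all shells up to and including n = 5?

Total orbitals = 1² + 2² + 3² + 4² + 5² = 55. Doubling for spin gives 110 electrons.

110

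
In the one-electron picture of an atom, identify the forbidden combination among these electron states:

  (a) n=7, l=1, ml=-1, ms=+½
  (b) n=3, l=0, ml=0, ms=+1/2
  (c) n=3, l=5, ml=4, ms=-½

(c) has l = 5 ≥ n = 3, violating 0 ≤ l ≤ n−1.
The remaining sets (a), (b) satisfy all four rules.

(c)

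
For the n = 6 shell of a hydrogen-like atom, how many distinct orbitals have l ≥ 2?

32

Contributions: l=2 → 5; l=3 → 7; l=4 → 9; l=5 → 11.
Total orbitals: 5 + 7 + 9 + 11 = 32.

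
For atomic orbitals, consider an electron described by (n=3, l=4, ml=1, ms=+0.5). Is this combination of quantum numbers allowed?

The orbital quantum number must satisfy 0 ≤ l ≤ n−1. With n = 3 the allowed l values are 0, 1, 2, so l = 4 is out of range.

Invalid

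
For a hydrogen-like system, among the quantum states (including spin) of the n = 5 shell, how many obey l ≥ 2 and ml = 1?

6

Go through l = 0, …, 4 (the values permitted for n = 5).
Contributions: l=2 → 1; l=3 → 1; l=4 → 1.
Orbitals: 1 + 1 + 1 = 3. Each orbital carries two spin states, so 3 × 2 = 6 states.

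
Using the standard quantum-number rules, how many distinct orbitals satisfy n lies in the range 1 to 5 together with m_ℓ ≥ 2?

Count contributing orbitals for each principal shell:
n=3 → 1; n=4 → 3; n=5 → 6.
Total orbitals: 1 + 3 + 6 = 10.

10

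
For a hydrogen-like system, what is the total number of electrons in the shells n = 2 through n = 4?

58

Shell n has n² orbitals: 2²=4 + 3²=9 + 4²=16 = 29 orbitals.
Two spin states per orbital: 2 × 29 = 58 electrons.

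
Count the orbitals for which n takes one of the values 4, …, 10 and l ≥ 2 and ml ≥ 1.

For each n in the range, tally the orbitals obeying l ≥ 2 and ml ≥ 1:
n=4 → 5; n=5 → 9; n=6 → 14; n=7 → 20; n=8 → 27; n=9 → 35; n=10 → 44.
Total orbitals: 5 + 9 + 14 + 20 + 27 + 35 + 44 = 154.

154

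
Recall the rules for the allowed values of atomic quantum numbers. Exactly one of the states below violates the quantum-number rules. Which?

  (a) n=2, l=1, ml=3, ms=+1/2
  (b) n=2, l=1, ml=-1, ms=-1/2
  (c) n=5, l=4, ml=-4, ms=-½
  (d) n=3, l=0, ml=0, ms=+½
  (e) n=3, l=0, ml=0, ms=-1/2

(a)

(a) has |ml| = 3 > l = 1, violating −l ≤ ml ≤ l.
The remaining sets (b), (c), (d), (e) satisfy all four rules.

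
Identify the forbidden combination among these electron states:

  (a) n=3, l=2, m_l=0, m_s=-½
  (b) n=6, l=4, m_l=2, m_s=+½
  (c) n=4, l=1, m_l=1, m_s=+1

(c) has m_s = +1, but an electron's spin must be ±1/2.
The remaining sets (a), (b) satisfy all four rules.

(c)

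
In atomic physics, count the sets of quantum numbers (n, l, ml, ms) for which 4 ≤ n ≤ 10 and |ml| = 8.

12

Treat each shell separately and count matching orbitals:
n=9 → 2; n=10 → 4.
Orbitals: 2 + 4 = 6. Including both spin states (ms = ±1/2) gives 2 × 6 = 12 states.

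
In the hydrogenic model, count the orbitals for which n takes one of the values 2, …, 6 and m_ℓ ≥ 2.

Go shell by shell, enumerating (ℓ, m_ℓ) with m_ℓ ≥ 2:
n=3 → 1; n=4 → 3; n=5 → 6; n=6 → 10.
Total orbitals: 1 + 3 + 6 + 10 = 20.

20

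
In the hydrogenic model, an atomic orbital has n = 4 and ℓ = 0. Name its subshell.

4s

ℓ = 0 corresponds to the letter 's', so the subshell is 4s.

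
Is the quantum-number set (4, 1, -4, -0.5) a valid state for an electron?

The magnetic quantum number must satisfy −l ≤ ml ≤ l. With l = 1, ml can only be -1, 0, 1, so ml = -4 is forbidden.

Not allowed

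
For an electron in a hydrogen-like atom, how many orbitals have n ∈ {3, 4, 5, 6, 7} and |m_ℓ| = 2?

For each n in the range, tally the orbitals obeying |m_ℓ| = 2:
n=3 → 2; n=4 → 4; n=5 → 6; n=6 → 8; n=7 → 10.
Total orbitals: 2 + 4 + 6 + 8 + 10 = 30.

30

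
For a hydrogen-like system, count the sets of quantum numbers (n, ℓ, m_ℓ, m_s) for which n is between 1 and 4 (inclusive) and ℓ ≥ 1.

Go shell by shell, enumerating (ℓ, m_ℓ) with ℓ ≥ 1:
n=2 → 3; n=3 → 8; n=4 → 15.
Orbitals: 3 + 8 + 15 = 26. Including both spin states (m_s = ±1/2) gives 2 × 26 = 52 states.

52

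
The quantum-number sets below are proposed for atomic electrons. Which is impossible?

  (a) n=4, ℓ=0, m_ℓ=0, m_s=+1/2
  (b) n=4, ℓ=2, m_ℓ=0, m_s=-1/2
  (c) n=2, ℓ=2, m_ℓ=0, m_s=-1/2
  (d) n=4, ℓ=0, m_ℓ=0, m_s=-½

(c) has ℓ = 2 ≥ n = 2, violating 0 ≤ ℓ ≤ n−1.
The remaining sets (a), (b), (d) satisfy all four rules.

(c)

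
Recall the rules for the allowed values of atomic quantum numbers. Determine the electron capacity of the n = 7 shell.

A shell holds 2n² electrons: 2 × 7² = 2 × 49 = 98.

98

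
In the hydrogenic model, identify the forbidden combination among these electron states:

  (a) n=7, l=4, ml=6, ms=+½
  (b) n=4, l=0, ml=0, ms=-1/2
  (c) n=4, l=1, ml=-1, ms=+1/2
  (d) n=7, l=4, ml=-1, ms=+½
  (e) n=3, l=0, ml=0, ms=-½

(a) has |ml| = 6 > l = 4, violating −l ≤ ml ≤ l.
The remaining sets (b), (c), (d), (e) satisfy all four rules.

(a)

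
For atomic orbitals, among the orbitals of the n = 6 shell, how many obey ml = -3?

For n = 6, l ranges over 0 … 5.
The (l, ml) pairs meeting ml = -3 give: l=3 → 1; l=4 → 1; l=5 → 1.
Total orbitals: 1 + 1 + 1 = 3.

3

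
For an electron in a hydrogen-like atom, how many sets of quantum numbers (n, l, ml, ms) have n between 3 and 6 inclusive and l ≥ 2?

Count contributing orbitals for each principal shell:
n=3 → 5; n=4 → 12; n=5 → 21; n=6 → 32.
Orbitals: 5 + 12 + 21 + 32 = 70. Including both spin states (ms = ±1/2) gives 2 × 70 = 140 states.

140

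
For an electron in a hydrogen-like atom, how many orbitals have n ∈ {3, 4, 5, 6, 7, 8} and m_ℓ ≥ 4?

20

Per-shell orbital counts meeting the constraint:
n=5 → 1; n=6 → 3; n=7 → 6; n=8 → 10.
Total orbitals: 1 + 3 + 6 + 10 = 20.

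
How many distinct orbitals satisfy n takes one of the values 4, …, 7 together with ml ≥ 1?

52

Work shell by shell — for each n, count the (l, ml) pairs that satisfy ml ≥ 1:
n=4 → 6; n=5 → 10; n=6 → 15; n=7 → 21.
Total orbitals: 6 + 10 + 15 + 21 = 52.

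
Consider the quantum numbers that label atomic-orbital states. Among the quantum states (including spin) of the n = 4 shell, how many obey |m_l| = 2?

For n = 4, l ranges over 0 … 3.
Orbitals with |m_l| = 2, by l: l=2 → 2; l=3 → 2.
Orbitals: 2 + 2 = 4. Each orbital carries two spin states, so 4 × 2 = 8 states.

8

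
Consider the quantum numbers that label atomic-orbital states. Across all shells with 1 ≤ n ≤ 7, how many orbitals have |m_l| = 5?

Count contributing orbitals for each principal shell:
n=6 → 2; n=7 → 4.
Total orbitals: 2 + 4 = 6.

6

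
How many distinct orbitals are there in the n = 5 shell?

25

The n = 5 shell contains n² = 5² = 25 orbitals.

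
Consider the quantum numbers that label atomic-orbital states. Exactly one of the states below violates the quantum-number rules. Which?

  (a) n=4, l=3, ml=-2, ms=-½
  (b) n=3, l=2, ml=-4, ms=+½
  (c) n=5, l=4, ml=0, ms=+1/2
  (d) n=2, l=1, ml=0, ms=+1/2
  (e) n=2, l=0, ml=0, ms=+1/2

(b)

(b) has |ml| = 4 > l = 2, violating −l ≤ ml ≤ l.
The remaining sets (a), (c), (d), (e) satisfy all four rules.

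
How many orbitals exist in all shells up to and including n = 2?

5

Total orbitals = 1² + 2² = 5.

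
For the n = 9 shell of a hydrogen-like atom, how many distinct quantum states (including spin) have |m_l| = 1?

For n = 9, l ranges over 0 … 8.
Contributions: l=1 → 2; l=2 → 2; l=3 → 2; l=4 → 2; l=5 → 2; l=6 → 2; l=7 → 2; l=8 → 2.
Orbitals: 2 + 2 + 2 + 2 + 2 + 2 + 2 + 2 = 16. Each orbital carries two spin states, so 16 × 2 = 32 states.

32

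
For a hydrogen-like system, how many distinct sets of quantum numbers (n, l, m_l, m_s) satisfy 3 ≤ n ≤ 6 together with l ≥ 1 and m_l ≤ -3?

20

Count contributing orbitals for each principal shell:
n=4 → 1; n=5 → 3; n=6 → 6.
Orbitals: 1 + 3 + 6 = 10. Including both spin states (m_s = ±1/2) gives 2 × 10 = 20 states.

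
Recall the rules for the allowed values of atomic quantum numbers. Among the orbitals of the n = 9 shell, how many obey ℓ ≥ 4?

Go through ℓ = 0, …, 8 (the values permitted for n = 9).
Contributions: ℓ=4 → 9; ℓ=5 → 11; ℓ=6 → 13; ℓ=7 → 15; ℓ=8 → 17.
Total orbitals: 9 + 11 + 13 + 15 + 17 = 65.

65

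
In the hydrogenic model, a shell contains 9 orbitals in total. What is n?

n² = 9 ⇒ n = 3.

n = 3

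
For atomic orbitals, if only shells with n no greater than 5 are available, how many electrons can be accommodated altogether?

110

Total orbitals = 1² + 2² + 3² + 4² + 5² = 55. Doubling for spin gives 110 electrons.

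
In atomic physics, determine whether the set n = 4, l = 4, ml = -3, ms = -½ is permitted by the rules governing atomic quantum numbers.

The orbital quantum number must satisfy 0 ≤ l ≤ n−1. With n = 4 the allowed l values are 0, 1, 2, 3, so l = 4 is out of range.

Invalid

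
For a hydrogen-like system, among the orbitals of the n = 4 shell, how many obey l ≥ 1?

15

With n = 4 the allowed l are 0, 1, …, 3.
Contributions: l=1 → 3; l=2 → 5; l=3 → 7.
Total orbitals: 3 + 5 + 7 = 15.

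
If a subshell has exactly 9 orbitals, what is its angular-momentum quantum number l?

l = 4 (g)

2l+1 = 9 gives l = 4.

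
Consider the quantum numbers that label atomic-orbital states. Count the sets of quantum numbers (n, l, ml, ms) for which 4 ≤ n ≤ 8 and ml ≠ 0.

For each n in the range, tally the orbitals obeying ml ≠ 0:
n=4 → 12; n=5 → 20; n=6 → 30; n=7 → 42; n=8 → 56.
Orbitals: 12 + 20 + 30 + 42 + 56 = 160. Including both spin states (ms = ±1/2) gives 2 × 160 = 320 states.

320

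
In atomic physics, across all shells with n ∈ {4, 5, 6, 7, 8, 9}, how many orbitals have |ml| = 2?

Per-shell orbital counts meeting the constraint:
n=4 → 4; n=5 → 6; n=6 → 8; n=7 → 10; n=8 → 12; n=9 → 14.
Total orbitals: 4 + 6 + 8 + 10 + 12 + 14 = 54.

54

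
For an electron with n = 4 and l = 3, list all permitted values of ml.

-3, -2, -1, 0, 1, 2, 3

ml takes every integer from −l to +l. With l = 3 that gives the 7 values -3, -2, -1, 0, 1, 2, 3.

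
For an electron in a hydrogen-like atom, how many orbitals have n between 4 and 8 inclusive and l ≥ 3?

For each n in the range, tally the orbitals obeying l ≥ 3:
n=4 → 7; n=5 → 16; n=6 → 27; n=7 → 40; n=8 → 55.
Total orbitals: 7 + 16 + 27 + 40 + 55 = 145.

145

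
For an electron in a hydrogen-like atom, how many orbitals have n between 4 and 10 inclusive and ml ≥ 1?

161

Per-shell orbital counts meeting the constraint:
n=4 → 6; n=5 → 10; n=6 → 15; n=7 → 21; n=8 → 28; n=9 → 36; n=10 → 45.
Total orbitals: 6 + 10 + 15 + 21 + 28 + 36 + 45 = 161.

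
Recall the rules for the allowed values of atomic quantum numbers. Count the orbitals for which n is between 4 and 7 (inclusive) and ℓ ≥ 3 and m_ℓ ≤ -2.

30

Go shell by shell, enumerating (ℓ, m_ℓ) with ℓ ≥ 3 and m_ℓ ≤ -2:
n=4 → 2; n=5 → 5; n=6 → 9; n=7 → 14.
Total orbitals: 2 + 5 + 9 + 14 = 30.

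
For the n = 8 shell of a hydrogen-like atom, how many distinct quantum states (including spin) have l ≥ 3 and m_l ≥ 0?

The n = 8 shell has l = 0 through 7; check each.
Contributions: l=3 → 4; l=4 → 5; l=5 → 6; l=6 → 7; l=7 → 8.
Orbitals: 4 + 5 + 6 + 7 + 8 = 30. Each orbital carries two spin states, so 30 × 2 = 60 states.

60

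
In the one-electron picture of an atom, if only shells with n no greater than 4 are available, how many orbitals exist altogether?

Total orbitals = 1² + 2² + 3² + 4² = 30.

30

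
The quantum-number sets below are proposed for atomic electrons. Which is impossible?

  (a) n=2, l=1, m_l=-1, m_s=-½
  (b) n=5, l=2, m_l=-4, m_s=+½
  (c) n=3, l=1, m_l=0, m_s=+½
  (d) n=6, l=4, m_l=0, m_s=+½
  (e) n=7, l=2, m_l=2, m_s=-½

(b)

(b) has |m_l| = 4 > l = 2, violating −l ≤ m_l ≤ l.
The remaining sets (a), (c), (d), (e) satisfy all four rules.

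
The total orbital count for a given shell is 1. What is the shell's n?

n = 1

n² = 1 ⇒ n = 1.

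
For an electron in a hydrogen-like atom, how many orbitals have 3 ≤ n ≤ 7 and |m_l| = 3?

Per-shell orbital counts meeting the constraint:
n=4 → 2; n=5 → 4; n=6 → 6; n=7 → 8.
Total orbitals: 2 + 4 + 6 + 8 = 20.

20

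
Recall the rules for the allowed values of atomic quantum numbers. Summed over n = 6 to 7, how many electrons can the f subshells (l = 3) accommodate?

An f subshell (l = 3) exists for every n ≥ 4, so shells n = 6, 7 each contribute one — 2 subshells.
Since each f subshell holds 2(2·3+1) = 14 electrons, the total is 2 × 14 = 28.

28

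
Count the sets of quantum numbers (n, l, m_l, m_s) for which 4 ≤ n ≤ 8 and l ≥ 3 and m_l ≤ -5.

Go shell by shell, enumerating (l, m_l) with l ≥ 3 and m_l ≤ -5:
n=6 → 1; n=7 → 3; n=8 → 6.
Orbitals: 1 + 3 + 6 = 10. Including both spin states (m_s = ±1/2) gives 2 × 10 = 20 states.

20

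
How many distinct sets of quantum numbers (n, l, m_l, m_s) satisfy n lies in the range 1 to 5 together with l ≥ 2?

76

Count contributing orbitals for each principal shell:
n=3 → 5; n=4 → 12; n=5 → 21.
Orbitals: 5 + 12 + 21 = 38. Including both spin states (m_s = ±1/2) gives 2 × 38 = 76 states.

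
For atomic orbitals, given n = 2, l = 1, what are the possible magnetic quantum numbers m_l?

-1, 0, 1

m_l takes every integer from −l to +l. With l = 1 that gives the 3 values -1, 0, 1.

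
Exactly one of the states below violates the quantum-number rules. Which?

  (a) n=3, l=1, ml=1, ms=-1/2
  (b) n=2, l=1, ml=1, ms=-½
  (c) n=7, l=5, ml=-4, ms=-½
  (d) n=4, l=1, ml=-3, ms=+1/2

(d)

(d) has |ml| = 3 > l = 1, violating −l ≤ ml ≤ l.
The remaining sets (a), (b), (c) satisfy all four rules.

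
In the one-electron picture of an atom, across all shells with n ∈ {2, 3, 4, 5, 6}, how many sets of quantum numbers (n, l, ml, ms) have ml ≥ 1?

70

Per-shell orbital counts meeting the constraint:
n=2 → 1; n=3 → 3; n=4 → 6; n=5 → 10; n=6 → 15.
Orbitals: 1 + 3 + 6 + 10 + 15 = 35. Including both spin states (ms = ±1/2) gives 2 × 35 = 70 states.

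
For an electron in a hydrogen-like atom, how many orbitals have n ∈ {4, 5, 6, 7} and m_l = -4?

6

Go shell by shell, enumerating (l, m_l) with m_l = -4:
n=5 → 1; n=6 → 2; n=7 → 3.
Total orbitals: 1 + 2 + 3 = 6.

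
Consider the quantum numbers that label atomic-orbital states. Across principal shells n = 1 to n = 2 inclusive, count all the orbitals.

5

Shell n has n² orbitals: 1²=1 + 2²=4 = 5 orbitals.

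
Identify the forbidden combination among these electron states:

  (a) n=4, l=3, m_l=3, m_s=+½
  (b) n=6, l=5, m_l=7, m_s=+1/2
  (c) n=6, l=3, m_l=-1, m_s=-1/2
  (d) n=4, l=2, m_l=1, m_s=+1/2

(b)

(b) has |m_l| = 7 > l = 5, violating −l ≤ m_l ≤ l.
The remaining sets (a), (c), (d) satisfy all four rules.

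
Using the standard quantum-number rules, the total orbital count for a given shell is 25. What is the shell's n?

n² = 25 ⇒ n = 5.

n = 5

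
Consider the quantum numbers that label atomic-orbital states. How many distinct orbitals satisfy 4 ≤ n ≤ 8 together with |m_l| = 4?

Per-shell orbital counts meeting the constraint:
n=5 → 2; n=6 → 4; n=7 → 6; n=8 → 8.
Total orbitals: 2 + 4 + 6 + 8 = 20.

20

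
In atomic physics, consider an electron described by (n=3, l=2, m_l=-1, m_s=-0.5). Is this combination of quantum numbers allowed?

Valid

n = 3 is a positive integer. l = 2 satisfies 0 ≤ l ≤ n−1 = 2. m_l = -1 lies in the range −l … +l (here −2 … 2). m_s = -1/2 is one of ±1/2.
All four constraints are satisfied.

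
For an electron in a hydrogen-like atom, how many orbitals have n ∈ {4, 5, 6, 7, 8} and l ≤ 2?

45

Per-shell orbital counts meeting the constraint:
n=4 → 9; n=5 → 9; n=6 → 9; n=7 → 9; n=8 → 9.
Total orbitals: 9 + 9 + 9 + 9 + 9 = 45.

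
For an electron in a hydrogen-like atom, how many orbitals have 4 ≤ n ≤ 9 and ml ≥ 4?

Work shell by shell — for each n, count the (l, ml) pairs that satisfy ml ≥ 4:
n=5 → 1; n=6 → 3; n=7 → 6; n=8 → 10; n=9 → 15.
Total orbitals: 1 + 3 + 6 + 10 + 15 = 35.

35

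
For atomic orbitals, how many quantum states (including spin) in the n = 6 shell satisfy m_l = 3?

With n = 6 the allowed l are 0, 1, …, 5.
Per l-value: l=3 → 1; l=4 → 1; l=5 → 1.
Orbitals: 1 + 1 + 1 = 3. Each orbital carries two spin states, so 3 × 2 = 6 states.

6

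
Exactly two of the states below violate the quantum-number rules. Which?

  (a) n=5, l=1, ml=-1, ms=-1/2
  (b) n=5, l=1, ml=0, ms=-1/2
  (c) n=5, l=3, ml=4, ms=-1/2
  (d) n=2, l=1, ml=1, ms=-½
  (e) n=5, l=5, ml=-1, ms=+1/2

(c) has |ml| = 4 > l = 3, violating −l ≤ ml ≤ l.
(e) has l = 5 ≥ n = 5, violating 0 ≤ l ≤ n−1.
The remaining sets (a), (b), (d) satisfy all four rules.

(c) and (e)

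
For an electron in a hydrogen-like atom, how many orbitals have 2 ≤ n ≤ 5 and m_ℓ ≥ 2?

10

Go shell by shell, enumerating (ℓ, m_ℓ) with m_ℓ ≥ 2:
n=3 → 1; n=4 → 3; n=5 → 6.
Total orbitals: 1 + 3 + 6 = 10.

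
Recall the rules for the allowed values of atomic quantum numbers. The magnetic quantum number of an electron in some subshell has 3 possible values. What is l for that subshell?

ml ranges over 2l+1 integers, so 2l+1 = 3 ⇒ l = 1.

l = 1 (p)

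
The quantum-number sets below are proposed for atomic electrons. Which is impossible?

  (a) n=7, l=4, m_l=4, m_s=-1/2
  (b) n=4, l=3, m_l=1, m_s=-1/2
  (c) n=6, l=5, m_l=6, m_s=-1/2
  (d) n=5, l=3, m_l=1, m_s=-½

(c) has |m_l| = 6 > l = 5, violating −l ≤ m_l ≤ l.
The remaining sets (a), (b), (d) satisfy all four rules.

(c)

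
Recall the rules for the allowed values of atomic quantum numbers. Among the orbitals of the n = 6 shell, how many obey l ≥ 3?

27

With n = 6 the allowed l are 0, 1, …, 5.
Per l-value: l=3 → 7; l=4 → 9; l=5 → 11.
Total orbitals: 7 + 9 + 11 = 27.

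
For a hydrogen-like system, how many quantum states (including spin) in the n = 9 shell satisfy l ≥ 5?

With n = 9 the allowed l are 0, 1, …, 8.
Contributions: l=5 → 11; l=6 → 13; l=7 → 15; l=8 → 17.
Orbitals: 11 + 13 + 15 + 17 = 56. Each orbital carries two spin states, so 56 × 2 = 112 states.

112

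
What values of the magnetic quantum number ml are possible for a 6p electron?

The 6p subshell has l = 1, and ml takes every integer from −l to +l. With l = 1 that gives the 3 values -1, 0, 1.

-1, 0, 1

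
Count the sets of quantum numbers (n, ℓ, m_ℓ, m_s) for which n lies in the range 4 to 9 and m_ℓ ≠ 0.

Treat each shell separately and count matching orbitals:
n=4 → 12; n=5 → 20; n=6 → 30; n=7 → 42; n=8 → 56; n=9 → 72.
Orbitals: 12 + 20 + 30 + 42 + 56 + 72 = 232. Including both spin states (m_s = ±1/2) gives 2 × 232 = 464 states.

464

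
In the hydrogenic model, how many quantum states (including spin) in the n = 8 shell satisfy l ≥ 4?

The n = 8 shell has l = 0 through 7; check each.
Per l-value: l=4 → 9; l=5 → 11; l=6 → 13; l=7 → 15.
Orbitals: 9 + 11 + 13 + 15 = 48. Each orbital carries two spin states, so 48 × 2 = 96 states.

96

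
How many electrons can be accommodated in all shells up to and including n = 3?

28

Total orbitals = 1² + 2² + 3² = 14. Doubling for spin gives 28 electrons.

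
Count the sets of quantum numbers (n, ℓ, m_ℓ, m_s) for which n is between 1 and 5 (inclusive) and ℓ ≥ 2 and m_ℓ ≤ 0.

Treat each shell separately and count matching orbitals:
n=3 → 3; n=4 → 7; n=5 → 12.
Orbitals: 3 + 7 + 12 = 22. Including both spin states (m_s = ±1/2) gives 2 × 22 = 44 states.

44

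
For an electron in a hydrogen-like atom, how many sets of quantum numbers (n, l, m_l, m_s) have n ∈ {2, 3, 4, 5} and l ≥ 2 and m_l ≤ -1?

32

Go shell by shell, enumerating (l, m_l) with l ≥ 2 and m_l ≤ -1:
n=3 → 2; n=4 → 5; n=5 → 9.
Orbitals: 2 + 5 + 9 = 16. Including both spin states (m_s = ±1/2) gives 2 × 16 = 32 states.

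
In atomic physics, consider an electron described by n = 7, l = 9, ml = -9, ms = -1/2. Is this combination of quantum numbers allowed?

Not allowed

The orbital quantum number must satisfy 0 ≤ l ≤ n−1. With n = 7 the allowed l values are 0, 1, 2, 3, 4, 5, 6, so l = 9 is out of range.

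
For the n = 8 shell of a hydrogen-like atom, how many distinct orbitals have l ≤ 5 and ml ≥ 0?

21

The (l, ml) pairs meeting l ≤ 5 and ml ≥ 0 give: l=0 → 1; l=1 → 2; l=2 → 3; l=3 → 4; l=4 → 5; l=5 → 6.
Total orbitals: 1 + 2 + 3 + 4 + 5 + 6 = 21.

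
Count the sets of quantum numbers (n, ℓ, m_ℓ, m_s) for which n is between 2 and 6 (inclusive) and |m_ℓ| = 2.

40

For each n in the range, tally the orbitals obeying |m_ℓ| = 2:
n=3 → 2; n=4 → 4; n=5 → 6; n=6 → 8.
Orbitals: 2 + 4 + 6 + 8 = 20. Including both spin states (m_s = ±1/2) gives 2 × 20 = 40 states.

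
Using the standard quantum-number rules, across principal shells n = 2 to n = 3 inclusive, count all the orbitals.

Shell n has n² orbitals: 2²=4 + 3²=9 = 13 orbitals.

13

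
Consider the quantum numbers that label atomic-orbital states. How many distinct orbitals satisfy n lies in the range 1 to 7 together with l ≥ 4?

Go shell by shell, enumerating (l, ml) with l ≥ 4:
n=5 → 9; n=6 → 20; n=7 → 33.
Total orbitals: 9 + 20 + 33 = 62.

62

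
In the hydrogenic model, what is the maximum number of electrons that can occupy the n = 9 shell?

A shell holds 2n² electrons: 2 × 9² = 2 × 81 = 162.

162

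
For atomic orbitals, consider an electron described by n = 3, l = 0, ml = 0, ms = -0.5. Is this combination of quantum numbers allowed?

Valid

n = 3 is a positive integer. l = 0 satisfies 0 ≤ l ≤ n−1 = 2. ml = 0 lies in the range −l … +l (here 0). ms = -1/2 is one of ±1/2.
All four constraints are satisfied.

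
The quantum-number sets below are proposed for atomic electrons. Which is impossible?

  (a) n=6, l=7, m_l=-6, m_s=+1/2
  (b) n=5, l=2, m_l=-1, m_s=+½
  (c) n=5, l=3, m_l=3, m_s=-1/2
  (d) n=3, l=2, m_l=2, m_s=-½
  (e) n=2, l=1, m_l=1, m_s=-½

(a) has l = 7 ≥ n = 6, violating 0 ≤ l ≤ n−1.
The remaining sets (b), (c), (d), (e) satisfy all four rules.

(a)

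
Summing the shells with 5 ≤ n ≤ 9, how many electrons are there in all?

Shell n has n² orbitals: 5²=25 + 6²=36 + 7²=49 + 8²=64 + 9²=81 = 255 orbitals.
Two spin states per orbital: 2 × 255 = 510 electrons.

510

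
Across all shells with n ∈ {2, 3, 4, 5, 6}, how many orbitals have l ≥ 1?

85

Work shell by shell — for each n, count the (l, ml) pairs that satisfy l ≥ 1:
n=2 → 3; n=3 → 8; n=4 → 15; n=5 → 24; n=6 → 35.
Total orbitals: 3 + 8 + 15 + 24 + 35 = 85.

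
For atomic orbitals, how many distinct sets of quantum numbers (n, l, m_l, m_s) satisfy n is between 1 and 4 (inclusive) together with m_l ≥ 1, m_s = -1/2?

10

Go shell by shell, enumerating (l, m_l) with m_l ≥ 1:
n=2 → 1; n=3 → 3; n=4 → 6.
Orbitals: 1 + 3 + 6 = 10. With m_s fixed to -1/2 there is one state per orbital, so 10 states.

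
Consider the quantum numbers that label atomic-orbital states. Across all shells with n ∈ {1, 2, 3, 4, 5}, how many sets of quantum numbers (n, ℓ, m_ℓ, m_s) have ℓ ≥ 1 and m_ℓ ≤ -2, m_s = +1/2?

10

Treat each shell separately and count matching orbitals:
n=3 → 1; n=4 → 3; n=5 → 6.
Orbitals: 1 + 3 + 6 = 10. With m_s fixed to +1/2 there is one state per orbital, so 10 states.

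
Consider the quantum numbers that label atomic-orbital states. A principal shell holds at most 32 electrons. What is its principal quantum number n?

n = 4

2n² = 32 ⇒ n² = 16 ⇒ n = 4.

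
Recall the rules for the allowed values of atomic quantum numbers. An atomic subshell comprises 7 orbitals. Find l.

2l+1 = 7 gives l = 3.

l = 3 (f)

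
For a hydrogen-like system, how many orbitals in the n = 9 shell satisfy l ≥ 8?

With n = 9 the allowed l are 0, 1, …, 8.
Per l-value: l=8 → 17.
Total orbitals: 17.

17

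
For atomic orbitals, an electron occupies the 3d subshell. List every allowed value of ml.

-2, -1, 0, 1, 2

The 3d subshell has l = 2, and ml takes every integer from −l to +l. With l = 2 that gives the 5 values -2, -1, 0, 1, 2.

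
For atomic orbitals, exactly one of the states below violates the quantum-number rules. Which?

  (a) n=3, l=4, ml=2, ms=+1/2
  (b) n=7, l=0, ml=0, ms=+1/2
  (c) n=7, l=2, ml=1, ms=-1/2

(a) has l = 4 ≥ n = 3, violating 0 ≤ l ≤ n−1.
The remaining sets (b), (c) satisfy all four rules.

(a)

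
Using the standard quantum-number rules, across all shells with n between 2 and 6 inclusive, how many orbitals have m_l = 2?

Treat each shell separately and count matching orbitals:
n=3 → 1; n=4 → 2; n=5 → 3; n=6 → 4.
Total orbitals: 1 + 2 + 3 + 4 = 10.

10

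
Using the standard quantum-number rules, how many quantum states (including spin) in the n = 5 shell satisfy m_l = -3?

For n = 5, l ranges over 0 … 4.
The (l, m_l) pairs meeting m_l = -3 give: l=3 → 1; l=4 → 1.
Orbitals: 1 + 1 = 2. Each orbital carries two spin states, so 2 × 2 = 4 states.

4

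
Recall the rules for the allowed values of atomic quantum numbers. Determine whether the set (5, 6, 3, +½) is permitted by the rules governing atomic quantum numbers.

No

The orbital quantum number must satisfy 0 ≤ l ≤ n−1. With n = 5 the allowed l values are 0, 1, 2, 3, 4, so l = 6 is out of range.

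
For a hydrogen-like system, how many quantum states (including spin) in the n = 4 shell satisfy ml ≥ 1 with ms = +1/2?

With n = 4 the allowed l are 0, 1, …, 3.
Orbitals with ml ≥ 1, by l: l=1 → 1; l=2 → 2; l=3 → 3.
Orbitals: 1 + 2 + 3 = 6. With ms fixed to a single value there is one state per orbital, giving 6 states.

6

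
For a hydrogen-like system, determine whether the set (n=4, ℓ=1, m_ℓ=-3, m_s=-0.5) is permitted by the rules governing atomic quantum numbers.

Invalid

The magnetic quantum number must satisfy −ℓ ≤ m_ℓ ≤ ℓ. With ℓ = 1, m_ℓ can only be -1, 0, 1, so m_ℓ = -3 is forbidden.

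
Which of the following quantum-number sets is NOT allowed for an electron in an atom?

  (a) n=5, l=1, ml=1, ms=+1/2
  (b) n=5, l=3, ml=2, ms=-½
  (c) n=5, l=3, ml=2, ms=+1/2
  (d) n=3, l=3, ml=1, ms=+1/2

(d)

(d) has l = 3 ≥ n = 3, violating 0 ≤ l ≤ n−1.
The remaining sets (a), (b), (c) satisfy all four rules.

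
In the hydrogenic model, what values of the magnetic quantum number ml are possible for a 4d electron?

-2, -1, 0, 1, 2

The 4d subshell has l = 2, and ml takes every integer from −l to +l. With l = 2 that gives the 5 values -2, -1, 0, 1, 2.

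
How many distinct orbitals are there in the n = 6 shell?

36

The n = 6 shell contains n² = 6² = 36 orbitals.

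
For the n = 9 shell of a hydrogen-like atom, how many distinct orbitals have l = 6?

Contributions: l=6 → 13.
Total orbitals: 13.

13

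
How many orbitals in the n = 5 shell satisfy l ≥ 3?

The n = 5 shell has l = 0 through 4; check each.
Orbitals with l ≥ 3, by l: l=3 → 7; l=4 → 9.
Total orbitals: 7 + 9 = 16.

16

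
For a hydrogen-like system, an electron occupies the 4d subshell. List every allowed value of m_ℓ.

The 4d subshell has ℓ = 2, and m_ℓ takes every integer from −ℓ to +ℓ. With ℓ = 2 that gives the 5 values -2, -1, 0, 1, 2.

-2, -1, 0, 1, 2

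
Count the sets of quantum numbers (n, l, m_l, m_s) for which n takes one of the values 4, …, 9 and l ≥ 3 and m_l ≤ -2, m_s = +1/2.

Per-shell orbital counts meeting the constraint:
n=4 → 2; n=5 → 5; n=6 → 9; n=7 → 14; n=8 → 20; n=9 → 27.
Orbitals: 2 + 5 + 9 + 14 + 20 + 27 = 77. With m_s fixed to +1/2 there is one state per orbital, so 77 states.

77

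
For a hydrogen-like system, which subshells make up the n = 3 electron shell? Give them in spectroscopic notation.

For n = 3, l runs from 0 to 2. In spectroscopic notation l = 0,1,2,… ↔ s,p,d,f,g,h,i, so the subshells are 3s, 3p, 3d.

3s, 3p, 3d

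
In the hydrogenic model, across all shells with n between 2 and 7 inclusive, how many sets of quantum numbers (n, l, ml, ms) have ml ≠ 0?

224

Work shell by shell — for each n, count the (l, ml) pairs that satisfy ml ≠ 0:
n=2 → 2; n=3 → 6; n=4 → 12; n=5 → 20; n=6 → 30; n=7 → 42.
Orbitals: 2 + 6 + 12 + 20 + 30 + 42 = 112. Including both spin states (ms = ±1/2) gives 2 × 112 = 224 states.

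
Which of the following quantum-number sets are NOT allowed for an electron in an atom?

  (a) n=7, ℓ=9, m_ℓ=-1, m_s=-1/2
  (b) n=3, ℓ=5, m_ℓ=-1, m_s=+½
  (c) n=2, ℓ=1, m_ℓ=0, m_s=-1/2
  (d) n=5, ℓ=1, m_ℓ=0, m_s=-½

(a) has ℓ = 9 ≥ n = 7, violating 0 ≤ ℓ ≤ n−1.
(b) has ℓ = 5 ≥ n = 3, violating 0 ≤ ℓ ≤ n−1.
The remaining sets (c), (d) satisfy all four rules.

(a) and (b)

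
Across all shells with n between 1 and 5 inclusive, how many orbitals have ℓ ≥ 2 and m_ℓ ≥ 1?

Go shell by shell, enumerating (ℓ, m_ℓ) with ℓ ≥ 2 and m_ℓ ≥ 1:
n=3 → 2; n=4 → 5; n=5 → 9.
Total orbitals: 2 + 5 + 9 = 16.

16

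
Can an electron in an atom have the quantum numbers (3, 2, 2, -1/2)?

n = 3 is a positive integer. l = 2 satisfies 0 ≤ l ≤ n−1 = 2. m_l = 2 lies in the range −l … +l (here −2 … 2). m_s = -1/2 is one of ±1/2.
All four constraints are satisfied.

Yes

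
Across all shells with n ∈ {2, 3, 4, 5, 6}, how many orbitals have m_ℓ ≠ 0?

Per-shell orbital counts meeting the constraint:
n=2 → 2; n=3 → 6; n=4 → 12; n=5 → 20; n=6 → 30.
Total orbitals: 2 + 6 + 12 + 20 + 30 = 70.

70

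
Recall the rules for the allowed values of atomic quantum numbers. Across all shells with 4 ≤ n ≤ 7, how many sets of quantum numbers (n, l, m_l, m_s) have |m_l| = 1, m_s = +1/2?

36

Work shell by shell — for each n, count the (l, m_l) pairs that satisfy |m_l| = 1:
n=4 → 6; n=5 → 8; n=6 → 10; n=7 → 12.
Orbitals: 6 + 8 + 10 + 12 = 36. With m_s fixed to +1/2 there is one state per orbital, so 36 states.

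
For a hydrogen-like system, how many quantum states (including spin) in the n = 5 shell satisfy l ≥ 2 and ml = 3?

For n = 5, l ranges over 0 … 4.
The (l, ml) pairs meeting l ≥ 2 and ml = 3 give: l=3 → 1; l=4 → 1.
Orbitals: 1 + 1 = 2. Each orbital carries two spin states, so 2 × 2 = 4 states.

4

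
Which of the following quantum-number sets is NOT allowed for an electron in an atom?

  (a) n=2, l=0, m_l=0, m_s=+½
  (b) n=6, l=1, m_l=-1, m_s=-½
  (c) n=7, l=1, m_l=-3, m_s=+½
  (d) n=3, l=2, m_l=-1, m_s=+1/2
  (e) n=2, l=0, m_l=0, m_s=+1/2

(c) has |m_l| = 3 > l = 1, violating −l ≤ m_l ≤ l.
The remaining sets (a), (b), (d), (e) satisfy all four rules.

(c)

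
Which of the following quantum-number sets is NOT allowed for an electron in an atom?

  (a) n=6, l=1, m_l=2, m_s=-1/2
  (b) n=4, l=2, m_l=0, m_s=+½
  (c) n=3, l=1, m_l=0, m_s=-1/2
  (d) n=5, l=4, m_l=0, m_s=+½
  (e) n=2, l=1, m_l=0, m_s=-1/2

(a) has |m_l| = 2 > l = 1, violating −l ≤ m_l ≤ l.
The remaining sets (b), (c), (d), (e) satisfy all four rules.

(a)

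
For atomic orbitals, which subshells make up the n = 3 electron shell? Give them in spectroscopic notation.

For n = 3, ℓ runs from 0 to 2. In spectroscopic notation ℓ = 0,1,2,… ↔ s,p,d,f,g,h,i, so the subshells are 3s, 3p, 3d.

3s, 3p, 3d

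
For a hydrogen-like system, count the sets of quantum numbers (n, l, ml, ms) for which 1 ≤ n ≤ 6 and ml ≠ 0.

Count contributing orbitals for each principal shell:
n=2 → 2; n=3 → 6; n=4 → 12; n=5 → 20; n=6 → 30.
Orbitals: 2 + 6 + 12 + 20 + 30 = 70. Including both spin states (ms = ±1/2) gives 2 × 70 = 140 states.

140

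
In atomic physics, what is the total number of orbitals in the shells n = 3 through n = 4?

Shell n has n² orbitals: 3²=9 + 4²=16 = 25 orbitals.

25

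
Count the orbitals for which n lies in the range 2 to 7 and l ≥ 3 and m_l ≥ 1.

40

Work shell by shell — for each n, count the (l, m_l) pairs that satisfy l ≥ 3 and m_l ≥ 1:
n=4 → 3; n=5 → 7; n=6 → 12; n=7 → 18.
Total orbitals: 3 + 7 + 12 + 18 = 40.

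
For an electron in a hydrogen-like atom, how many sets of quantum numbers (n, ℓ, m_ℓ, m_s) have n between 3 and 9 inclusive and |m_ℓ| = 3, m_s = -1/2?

42

Count contributing orbitals for each principal shell:
n=4 → 2; n=5 → 4; n=6 → 6; n=7 → 8; n=8 → 10; n=9 → 12.
Orbitals: 2 + 4 + 6 + 8 + 10 + 12 = 42. With m_s fixed to -1/2 there is one state per orbital, so 42 states.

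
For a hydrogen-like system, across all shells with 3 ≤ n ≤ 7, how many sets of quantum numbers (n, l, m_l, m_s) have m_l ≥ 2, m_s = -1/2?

Go shell by shell, enumerating (l, m_l) with m_l ≥ 2:
n=3 → 1; n=4 → 3; n=5 → 6; n=6 → 10; n=7 → 15.
Orbitals: 1 + 3 + 6 + 10 + 15 = 35. With m_s fixed to -1/2 there is one state per orbital, so 35 states.

35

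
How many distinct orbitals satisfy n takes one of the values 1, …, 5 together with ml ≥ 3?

4

For each n in the range, tally the orbitals obeying ml ≥ 3:
n=4 → 1; n=5 → 3.
Total orbitals: 1 + 3 = 4.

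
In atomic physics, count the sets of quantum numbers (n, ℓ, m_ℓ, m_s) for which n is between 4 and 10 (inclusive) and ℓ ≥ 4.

518

Count contributing orbitals for each principal shell:
n=5 → 9; n=6 → 20; n=7 → 33; n=8 → 48; n=9 → 65; n=10 → 84.
Orbitals: 9 + 20 + 33 + 48 + 65 + 84 = 259. Including both spin states (m_s = ±1/2) gives 2 × 259 = 518 states.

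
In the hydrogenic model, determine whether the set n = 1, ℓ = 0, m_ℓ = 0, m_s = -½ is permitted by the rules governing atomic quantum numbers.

Valid

n = 1 is a positive integer. ℓ = 0 satisfies 0 ≤ ℓ ≤ n−1 = 0. m_ℓ = 0 lies in the range −ℓ … +ℓ (here 0). m_s = -1/2 is one of ±1/2.
All four constraints are satisfied.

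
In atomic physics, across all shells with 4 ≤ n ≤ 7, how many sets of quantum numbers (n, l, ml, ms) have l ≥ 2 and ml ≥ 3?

40

Per-shell orbital counts meeting the constraint:
n=4 → 1; n=5 → 3; n=6 → 6; n=7 → 10.
Orbitals: 1 + 3 + 6 + 10 = 20. Including both spin states (ms = ±1/2) gives 2 × 20 = 40 states.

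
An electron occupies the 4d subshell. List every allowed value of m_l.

The 4d subshell has l = 2, and m_l takes every integer from −l to +l. With l = 2 that gives the 5 values -2, -1, 0, 1, 2.

-2, -1, 0, 1, 2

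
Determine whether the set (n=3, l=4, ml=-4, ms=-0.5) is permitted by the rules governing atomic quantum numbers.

Invalid

The orbital quantum number must satisfy 0 ≤ l ≤ n−1. With n = 3 the allowed l values are 0, 1, 2, so l = 4 is out of range.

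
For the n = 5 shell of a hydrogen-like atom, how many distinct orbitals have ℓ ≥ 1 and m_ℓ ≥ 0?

The n = 5 shell has ℓ = 0 through 4; check each.
Orbitals with ℓ ≥ 1 and m_ℓ ≥ 0, by ℓ: ℓ=1 → 2; ℓ=2 → 3; ℓ=3 → 4; ℓ=4 → 5.
Total orbitals: 2 + 3 + 4 + 5 = 14.

14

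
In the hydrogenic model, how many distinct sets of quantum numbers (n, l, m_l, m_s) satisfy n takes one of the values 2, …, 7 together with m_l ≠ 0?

For each n in the range, tally the orbitals obeying m_l ≠ 0:
n=2 → 2; n=3 → 6; n=4 → 12; n=5 → 20; n=6 → 30; n=7 → 42.
Orbitals: 2 + 6 + 12 + 20 + 30 + 42 = 112. Including both spin states (m_s = ±1/2) gives 2 × 112 = 224 states.

224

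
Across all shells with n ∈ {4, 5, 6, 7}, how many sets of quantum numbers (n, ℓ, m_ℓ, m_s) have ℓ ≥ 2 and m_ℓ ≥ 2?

Per-shell orbital counts meeting the constraint:
n=4 → 3; n=5 → 6; n=6 → 10; n=7 → 15.
Orbitals: 3 + 6 + 10 + 15 = 34. Including both spin states (m_s = ±1/2) gives 2 × 34 = 68 states.

68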